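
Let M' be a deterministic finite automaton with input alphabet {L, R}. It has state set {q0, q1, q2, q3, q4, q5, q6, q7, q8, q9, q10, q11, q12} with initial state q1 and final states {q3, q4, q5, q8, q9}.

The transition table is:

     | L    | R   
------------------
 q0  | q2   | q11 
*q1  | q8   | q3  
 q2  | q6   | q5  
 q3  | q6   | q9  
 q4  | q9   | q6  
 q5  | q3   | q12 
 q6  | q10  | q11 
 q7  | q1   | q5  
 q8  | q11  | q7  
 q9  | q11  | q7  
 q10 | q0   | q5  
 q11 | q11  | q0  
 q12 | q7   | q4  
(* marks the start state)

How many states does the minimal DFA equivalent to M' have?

10

P0 = {q3,q4,q5,q8,q9} | {q0,q1,q2,q6,q7,q10,q11,q12}.
Refine {q3,q4,q5,q8,q9} on symbol L: members go to different blocks, giving {q3,q8,q9} and {q4,q5}.
Refine {q3,q8,q9} on symbol R: members go to different blocks, giving {q8,q9} and {q3}.
Refine {q0,q1,q2,q6,q7,q10,q11,q12} on symbol L: members go to different blocks, giving {q0,q2,q6,q7,q10,q11,q12} and {q1}.
Refine {q0,q2,q6,q7,q10,q11,q12} on symbol L: members go to different blocks, giving {q0,q2,q6,q10,q11,q12} and {q7}.
Split {q0,q2,q6,q10,q11,q12} by δ(·,L) → {q0,q2,q6,q10,q11} and {q12}.
Split {q0,q2,q6,q10,q11} by δ(·,R) → {q0,q6,q11} and {q2,q10}.
Split {q0,q6,q11} by δ(·,L) → {q0,q6} and {q11}.
Split {q4,q5} by δ(·,L) → {q4} and {q5}.
Stable partition: {q8,q9} | {q0,q6} | {q4} | {q3} | {q1} | {q7} | {q12} | {q2,q10} | {q11} | {q5} — 10 equivalence classes.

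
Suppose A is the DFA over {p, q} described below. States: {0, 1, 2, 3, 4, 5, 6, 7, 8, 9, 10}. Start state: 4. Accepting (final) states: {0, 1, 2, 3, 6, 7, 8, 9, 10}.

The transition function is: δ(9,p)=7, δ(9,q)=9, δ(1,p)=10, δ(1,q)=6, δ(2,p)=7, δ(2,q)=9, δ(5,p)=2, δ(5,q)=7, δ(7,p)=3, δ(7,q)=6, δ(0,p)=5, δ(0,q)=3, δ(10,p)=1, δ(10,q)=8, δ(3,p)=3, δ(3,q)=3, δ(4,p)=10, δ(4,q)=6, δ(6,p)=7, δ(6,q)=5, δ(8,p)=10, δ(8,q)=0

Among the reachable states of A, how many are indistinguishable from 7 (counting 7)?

1

All states are reachable from the start state.
P0 = {0,1,2,3,6,7,8,9,10} | {4,5}.
Refine {0,1,2,3,6,7,8,9,10} on symbol p: members go to different blocks, giving {1,2,3,6,7,8,9,10} and {0}.
Split {1,2,3,6,7,8,9,10} by δ(·,q) → {1,2,3,7,9,10} and {6} and {8}.
Split {1,2,3,7,9,10} by δ(·,q) → {2,3,9} and {1,7} and {10}.
On input p, block {2,3,9} splits into {2,9} and {3}.
On input p, block {4,5} splits into {4} and {5}.
On input p, block {1,7} splits into {1} and {7}.
No further refinement is possible. Final partition (10 blocks): {2,9} | {4} | {0} | {6} | {8} | {1} | {10} | {3} | {5} | {7}.
State 7 belongs to the block {7}, which has 1 states.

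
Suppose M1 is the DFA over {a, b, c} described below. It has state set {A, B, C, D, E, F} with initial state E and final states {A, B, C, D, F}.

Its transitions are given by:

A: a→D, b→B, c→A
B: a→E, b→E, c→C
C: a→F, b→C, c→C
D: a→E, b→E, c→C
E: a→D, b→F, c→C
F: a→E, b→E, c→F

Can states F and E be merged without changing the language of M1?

Reachable states from the start: {C,D,E,F}. Unreachable: {A,B} — drop them.
P0 = {C,D,F} | {E}.
Refine {C,D,F} on symbol a: members go to different blocks, giving {D,F} and {C}.
Split {D,F} by δ(·,c) → {D} and {F}.
No further refinement is possible. Final partition (4 blocks): {D} | {E} | {C} | {F}.
F and E end up in different blocks, so they are distinguishable. For instance, the string 'ε' is accepted from only F.

No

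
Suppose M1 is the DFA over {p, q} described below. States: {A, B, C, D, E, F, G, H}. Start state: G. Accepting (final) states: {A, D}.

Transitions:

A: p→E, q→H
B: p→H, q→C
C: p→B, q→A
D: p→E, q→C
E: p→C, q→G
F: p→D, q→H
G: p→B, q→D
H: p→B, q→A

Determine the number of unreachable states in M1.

No path from G leads to F; the other 7 states are all reachable.

1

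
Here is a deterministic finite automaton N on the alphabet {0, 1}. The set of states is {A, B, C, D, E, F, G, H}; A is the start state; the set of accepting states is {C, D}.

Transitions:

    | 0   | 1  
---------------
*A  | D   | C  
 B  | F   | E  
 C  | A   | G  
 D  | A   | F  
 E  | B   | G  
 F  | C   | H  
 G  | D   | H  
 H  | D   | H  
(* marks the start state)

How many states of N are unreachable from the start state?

2

Starting at A and following transitions, the reachable set is {A, C, D, F, G, H}. That leaves B, E unreachable — 2 in total.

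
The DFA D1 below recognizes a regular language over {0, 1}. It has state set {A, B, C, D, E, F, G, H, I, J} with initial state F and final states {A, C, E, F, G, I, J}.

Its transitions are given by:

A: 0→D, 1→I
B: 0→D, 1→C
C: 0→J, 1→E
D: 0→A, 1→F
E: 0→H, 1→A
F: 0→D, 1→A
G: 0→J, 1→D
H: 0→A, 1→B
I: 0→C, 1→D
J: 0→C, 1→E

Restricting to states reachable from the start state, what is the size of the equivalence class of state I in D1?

1

Reachable states from the start: {A,B,C,D,E,F,H,I,J}. Unreachable: {G} — drop them.
Initial partition by acceptance: {A,C,E,F,I,J} | {B,D,H}.
On input 0, block {A,C,E,F,I,J} splits into {A,E,F} and {C,I,J}.
Split {A,E,F} by δ(·,1) → {E,F} and {A}.
Refine {B,D,H} on symbol 0: members go to different blocks, giving {D,H} and {B}.
On input 1, block {D,H} splits into {D} and {H}.
Split {E,F} by δ(·,0) → {E} and {F}.
Refine {C,I,J} on symbol 1: members go to different blocks, giving {C,J} and {I}.
The partition is now stable with 8 blocks: {E} | {D} | {C,J} | {A} | {B} | {H} | {F} | {I}.
The equivalence class containing I is {I}, of size 1.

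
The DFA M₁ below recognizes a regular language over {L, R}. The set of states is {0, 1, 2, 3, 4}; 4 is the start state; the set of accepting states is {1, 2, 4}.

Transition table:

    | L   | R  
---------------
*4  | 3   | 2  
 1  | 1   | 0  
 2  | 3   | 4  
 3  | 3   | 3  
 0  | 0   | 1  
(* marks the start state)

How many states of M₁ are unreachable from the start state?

2

No path from 4 leads to 0, 1; the other 3 states are all reachable.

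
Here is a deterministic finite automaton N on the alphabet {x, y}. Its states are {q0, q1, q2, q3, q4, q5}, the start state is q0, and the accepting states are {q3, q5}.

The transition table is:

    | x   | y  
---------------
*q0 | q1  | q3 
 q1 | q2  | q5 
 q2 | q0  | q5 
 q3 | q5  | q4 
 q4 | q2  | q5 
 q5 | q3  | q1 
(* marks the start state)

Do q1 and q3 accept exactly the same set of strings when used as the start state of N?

Start with accepting vs non-accepting: {q3,q5} | {q0,q1,q2,q4}.
Stable partition: {q3,q5} | {q0,q1,q2,q4} — 2 equivalence classes.
q1 and q3 end up in different blocks, so they are distinguishable. For instance, the string 'ε' is accepted from only q3.

No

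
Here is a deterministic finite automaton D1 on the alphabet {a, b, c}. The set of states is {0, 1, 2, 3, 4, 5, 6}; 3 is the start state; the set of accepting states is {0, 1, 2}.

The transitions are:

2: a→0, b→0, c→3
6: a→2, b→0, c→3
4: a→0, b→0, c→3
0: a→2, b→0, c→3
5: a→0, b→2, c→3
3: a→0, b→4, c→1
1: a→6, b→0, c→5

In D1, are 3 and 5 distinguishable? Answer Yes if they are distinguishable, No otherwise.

Start with accepting vs non-accepting: {0,1,2} | {3,4,5,6}.
On input a, block {0,1,2} splits into {0,2} and {1}.
Split {3,4,5,6} by δ(·,b) → {4,5,6} and {3}.
The partition is now stable with 4 blocks: {0,2} | {4,5,6} | {1} | {3}.
3 and 5 end up in different blocks, so they are distinguishable. For instance, the string 'b' is accepted from only 5.

Yes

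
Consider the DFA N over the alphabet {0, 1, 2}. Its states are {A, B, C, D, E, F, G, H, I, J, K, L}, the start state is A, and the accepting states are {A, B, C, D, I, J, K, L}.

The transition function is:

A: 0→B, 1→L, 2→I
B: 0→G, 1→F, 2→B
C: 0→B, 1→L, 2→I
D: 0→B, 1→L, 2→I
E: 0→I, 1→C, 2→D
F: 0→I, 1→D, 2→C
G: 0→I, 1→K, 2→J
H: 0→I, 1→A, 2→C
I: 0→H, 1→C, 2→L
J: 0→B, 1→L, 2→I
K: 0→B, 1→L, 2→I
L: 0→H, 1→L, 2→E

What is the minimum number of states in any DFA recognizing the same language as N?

All states are reachable from the start state.
Start with accepting vs non-accepting: {A,B,C,D,I,J,K,L} | {E,F,G,H}.
Split {A,B,C,D,I,J,K,L} by δ(·,0) → {A,C,D,J,K} and {B,I,L}.
Refine {B,I,L} on symbol 1: members go to different blocks, giving {B} and {I} and {L}.
The partition is now stable with 5 blocks: {A,C,D,J,K} | {E,F,G,H} | {B} | {I} | {L}.

5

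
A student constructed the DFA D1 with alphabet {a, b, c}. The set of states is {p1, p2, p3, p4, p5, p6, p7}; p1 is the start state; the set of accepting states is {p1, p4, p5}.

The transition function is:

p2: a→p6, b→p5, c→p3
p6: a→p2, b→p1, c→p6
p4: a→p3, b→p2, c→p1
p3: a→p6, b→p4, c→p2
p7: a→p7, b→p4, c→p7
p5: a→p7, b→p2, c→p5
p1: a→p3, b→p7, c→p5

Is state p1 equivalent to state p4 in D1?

Yes

All states are reachable from the start state.
Start with accepting vs non-accepting: {p1,p4,p5} | {p2,p3,p6,p7}.
No further refinement is possible. Final partition (2 blocks): {p1,p4,p5} | {p2,p3,p6,p7}.
p1 and p4 lie in the same block of the stable partition, so they are equivalent — no string distinguishes them.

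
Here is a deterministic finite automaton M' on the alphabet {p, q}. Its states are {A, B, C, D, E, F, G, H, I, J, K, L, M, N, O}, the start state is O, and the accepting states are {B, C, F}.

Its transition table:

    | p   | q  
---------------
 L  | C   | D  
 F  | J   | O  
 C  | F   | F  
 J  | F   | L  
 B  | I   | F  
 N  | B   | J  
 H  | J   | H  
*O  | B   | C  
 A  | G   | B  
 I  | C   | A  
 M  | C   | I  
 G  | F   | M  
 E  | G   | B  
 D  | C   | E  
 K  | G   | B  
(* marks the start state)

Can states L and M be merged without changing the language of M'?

First remove the unreachable states {H,K,N}; 12 states remain.
Start with accepting vs non-accepting: {B,C,F} | {A,D,E,G,I,J,L,M,O}.
Split {B,C,F} by δ(·,p) → {B,F} and {C}.
Refine {B,F} on symbol q: members go to different blocks, giving {B} and {F}.
Split {A,D,E,G,I,J,L,M,O} by δ(·,p) → {D,I,L,M} and {A,E} and {G,J} and {O}.
On input q, block {D,I,L,M} splits into {D,I} and {L,M}.
No further refinement is possible. Final partition (8 blocks): {B} | {D,I} | {C} | {F} | {A,E} | {G,J} | {O} | {L,M}.
L and M lie in the same block of the stable partition, so they are equivalent — no string distinguishes them.

Yes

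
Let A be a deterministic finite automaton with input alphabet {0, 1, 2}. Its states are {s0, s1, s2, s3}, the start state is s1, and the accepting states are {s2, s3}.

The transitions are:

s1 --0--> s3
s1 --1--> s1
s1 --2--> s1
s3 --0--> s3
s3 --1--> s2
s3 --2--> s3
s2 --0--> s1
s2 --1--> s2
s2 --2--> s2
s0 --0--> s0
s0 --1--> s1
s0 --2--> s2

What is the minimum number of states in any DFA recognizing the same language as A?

3

First remove the unreachable states {s0}; 3 states remain.
Start with accepting vs non-accepting: {s2,s3} | {s1}.
Refine {s2,s3} on symbol 0: members go to different blocks, giving {s2} and {s3}.
The partition is now stable with 3 blocks: {s2} | {s1} | {s3}.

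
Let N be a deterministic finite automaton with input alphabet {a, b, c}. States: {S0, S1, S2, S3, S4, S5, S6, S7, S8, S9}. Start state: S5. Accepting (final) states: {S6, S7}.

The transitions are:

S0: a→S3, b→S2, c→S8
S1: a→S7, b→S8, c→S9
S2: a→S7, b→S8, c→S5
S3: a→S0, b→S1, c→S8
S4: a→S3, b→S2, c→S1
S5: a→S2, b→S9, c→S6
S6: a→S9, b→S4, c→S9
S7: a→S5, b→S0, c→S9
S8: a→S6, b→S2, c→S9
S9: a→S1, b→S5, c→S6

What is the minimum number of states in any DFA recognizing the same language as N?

All states are reachable from the start state.
Initial partition by acceptance: {S6,S7} | {S0,S1,S2,S3,S4,S5,S8,S9}.
On input a, block {S0,S1,S2,S3,S4,S5,S8,S9} splits into {S0,S3,S4,S5,S9} and {S1,S2,S8}.
Split {S0,S3,S4,S5,S9} by δ(·,a) → {S0,S3,S4} and {S5,S9}.
Stable partition: {S6,S7} | {S0,S3,S4} | {S1,S2,S8} | {S5,S9} — 4 equivalence classes.

4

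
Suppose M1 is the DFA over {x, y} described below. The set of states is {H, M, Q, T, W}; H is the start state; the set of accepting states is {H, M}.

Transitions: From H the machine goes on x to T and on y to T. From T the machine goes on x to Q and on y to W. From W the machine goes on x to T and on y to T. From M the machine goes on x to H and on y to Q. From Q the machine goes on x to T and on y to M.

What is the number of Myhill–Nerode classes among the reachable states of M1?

5

Initial partition by acceptance: {H,M} | {Q,T,W}.
Split {H,M} by δ(·,x) → {H} and {M}.
On input y, block {Q,T,W} splits into {T,W} and {Q}.
Split {T,W} by δ(·,x) → {W} and {T}.
The partition is now stable with 5 blocks: {H} | {W} | {M} | {Q} | {T}.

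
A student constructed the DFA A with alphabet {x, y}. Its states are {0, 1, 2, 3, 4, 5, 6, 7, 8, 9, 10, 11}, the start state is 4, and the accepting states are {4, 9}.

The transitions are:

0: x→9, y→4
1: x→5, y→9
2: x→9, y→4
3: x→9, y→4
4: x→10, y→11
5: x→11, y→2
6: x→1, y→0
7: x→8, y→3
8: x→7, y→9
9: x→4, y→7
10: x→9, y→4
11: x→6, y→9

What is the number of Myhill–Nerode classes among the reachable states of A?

Every state is reachable, so we keep all 12.
P0 = {4,9} | {0,1,2,3,5,6,7,8,10,11}.
Refine {4,9} on symbol x: members go to different blocks, giving {4} and {9}.
Refine {0,1,2,3,5,6,7,8,10,11} on symbol x: members go to different blocks, giving {1,5,6,7,8,11} and {0,2,3,10}.
On input y, block {1,5,6,7,8,11} splits into {1,8,11} and {5,6,7}.
The partition is now stable with 5 blocks: {4} | {1,8,11} | {9} | {0,2,3,10} | {5,6,7}.

5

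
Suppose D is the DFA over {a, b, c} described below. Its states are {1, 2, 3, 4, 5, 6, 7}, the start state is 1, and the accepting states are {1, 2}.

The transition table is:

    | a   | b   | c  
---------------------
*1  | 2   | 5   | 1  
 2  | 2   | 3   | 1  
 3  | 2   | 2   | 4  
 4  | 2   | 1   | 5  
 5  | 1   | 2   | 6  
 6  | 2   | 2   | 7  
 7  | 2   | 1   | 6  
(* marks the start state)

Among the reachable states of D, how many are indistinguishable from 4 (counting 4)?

P0 = {1,2} | {3,4,5,6,7}.
Stable partition: {1,2} | {3,4,5,6,7} — 2 equivalence classes.
State 4 belongs to the block {3,4,5,6,7}, which has 5 states.

5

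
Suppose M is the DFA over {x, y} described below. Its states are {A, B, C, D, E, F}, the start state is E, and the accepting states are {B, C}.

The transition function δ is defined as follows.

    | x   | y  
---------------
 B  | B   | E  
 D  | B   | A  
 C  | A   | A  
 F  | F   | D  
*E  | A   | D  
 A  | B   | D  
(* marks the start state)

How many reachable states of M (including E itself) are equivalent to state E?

Reachable states from the start: {A,B,D,E}. Unreachable: {C,F} — drop them.
Start with accepting vs non-accepting: {B} | {A,D,E}.
On input x, block {A,D,E} splits into {A,D} and {E}.
The partition is now stable with 3 blocks: {B} | {A,D} | {E}.
State E belongs to the block {E}, which has 1 states.

1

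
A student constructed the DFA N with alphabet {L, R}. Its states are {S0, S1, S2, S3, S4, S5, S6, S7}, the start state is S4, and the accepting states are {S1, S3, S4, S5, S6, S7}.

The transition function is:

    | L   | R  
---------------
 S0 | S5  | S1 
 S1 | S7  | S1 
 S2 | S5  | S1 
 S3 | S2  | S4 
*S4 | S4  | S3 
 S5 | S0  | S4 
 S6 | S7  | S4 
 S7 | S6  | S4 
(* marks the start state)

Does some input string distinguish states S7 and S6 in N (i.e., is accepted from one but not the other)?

No

P0 = {S1,S3,S4,S5,S6,S7} | {S0,S2}.
On input L, block {S1,S3,S4,S5,S6,S7} splits into {S1,S4,S6,S7} and {S3,S5}.
On input R, block {S1,S4,S6,S7} splits into {S1,S6,S7} and {S4}.
On input R, block {S1,S6,S7} splits into {S6,S7} and {S1}.
Stable partition: {S6,S7} | {S0,S2} | {S3,S5} | {S4} | {S1} — 5 equivalence classes.
S7 and S6 lie in the same block of the stable partition, so they are equivalent — no string distinguishes them.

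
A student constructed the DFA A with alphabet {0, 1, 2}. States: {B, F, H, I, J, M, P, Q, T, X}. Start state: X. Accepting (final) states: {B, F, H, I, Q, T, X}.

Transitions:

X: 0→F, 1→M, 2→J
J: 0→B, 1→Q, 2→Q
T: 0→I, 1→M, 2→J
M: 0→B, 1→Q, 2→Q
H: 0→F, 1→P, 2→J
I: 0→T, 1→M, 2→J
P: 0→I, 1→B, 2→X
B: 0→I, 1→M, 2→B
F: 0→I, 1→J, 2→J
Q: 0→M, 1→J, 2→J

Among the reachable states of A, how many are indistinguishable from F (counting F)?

4

States {H,P} cannot be reached from the start state, so discard them.
P0 = {B,F,I,Q,T,X} | {J,M}.
Refine {B,F,I,Q,T,X} on symbol 0: members go to different blocks, giving {B,F,I,T,X} and {Q}.
On input 2, block {B,F,I,T,X} splits into {F,I,T,X} and {B}.
No further refinement is possible. Final partition (4 blocks): {F,I,T,X} | {J,M} | {Q} | {B}.
State F belongs to the block {F,I,T,X}, which has 4 states.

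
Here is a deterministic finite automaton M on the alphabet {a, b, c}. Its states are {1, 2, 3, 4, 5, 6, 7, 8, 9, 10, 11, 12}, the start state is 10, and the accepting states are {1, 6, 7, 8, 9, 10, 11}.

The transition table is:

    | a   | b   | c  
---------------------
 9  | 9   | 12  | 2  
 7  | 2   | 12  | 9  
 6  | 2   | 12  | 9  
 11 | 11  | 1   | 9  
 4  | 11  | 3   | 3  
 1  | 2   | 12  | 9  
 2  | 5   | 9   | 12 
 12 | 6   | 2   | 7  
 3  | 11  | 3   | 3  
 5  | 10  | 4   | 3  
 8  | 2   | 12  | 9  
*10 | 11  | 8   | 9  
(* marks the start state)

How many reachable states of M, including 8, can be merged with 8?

Start with accepting vs non-accepting: {1,6,7,8,9,10,11} | {2,3,4,5,12}.
Refine {1,6,7,8,9,10,11} on symbol a: members go to different blocks, giving {1,6,7,8} and {9,10,11}.
On input a, block {2,3,4,5,12} splits into {3,4,5} and {2} and {12}.
On input b, block {9,10,11} splits into {10,11} and {9}.
No further refinement is possible. Final partition (6 blocks): {1,6,7,8} | {3,4,5} | {10,11} | {2} | {12} | {9}.
State 8 belongs to the block {1,6,7,8}, which has 4 states.

4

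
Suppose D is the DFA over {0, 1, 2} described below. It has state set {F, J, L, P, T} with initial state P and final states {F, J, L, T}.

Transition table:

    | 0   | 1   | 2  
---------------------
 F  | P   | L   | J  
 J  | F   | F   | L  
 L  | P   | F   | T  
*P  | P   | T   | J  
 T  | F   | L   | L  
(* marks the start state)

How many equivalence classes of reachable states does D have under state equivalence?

Start with accepting vs non-accepting: {F,J,L,T} | {P}.
Refine {F,J,L,T} on symbol 0: members go to different blocks, giving {F,L} and {J,T}.
The partition is now stable with 3 blocks: {F,L} | {P} | {J,T}.

3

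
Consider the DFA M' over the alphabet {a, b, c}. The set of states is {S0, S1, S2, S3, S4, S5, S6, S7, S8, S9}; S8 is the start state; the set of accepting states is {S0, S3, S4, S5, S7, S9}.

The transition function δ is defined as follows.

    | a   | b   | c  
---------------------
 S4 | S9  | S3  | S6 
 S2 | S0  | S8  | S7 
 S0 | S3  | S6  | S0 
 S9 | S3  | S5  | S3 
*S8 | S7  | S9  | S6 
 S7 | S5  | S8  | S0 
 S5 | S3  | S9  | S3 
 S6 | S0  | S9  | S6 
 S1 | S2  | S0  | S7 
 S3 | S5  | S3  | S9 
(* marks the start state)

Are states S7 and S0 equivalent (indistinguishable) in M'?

Yes

Reachable states from the start: {S0,S3,S5,S6,S7,S8,S9}. Unreachable: {S1,S2,S4} — drop them.
Initial partition by acceptance: {S0,S3,S5,S7,S9} | {S6,S8}.
Refine {S0,S3,S5,S7,S9} on symbol b: members go to different blocks, giving {S3,S5,S9} and {S0,S7}.
Stable partition: {S3,S5,S9} | {S6,S8} | {S0,S7} — 3 equivalence classes.
S7 and S0 lie in the same block of the stable partition, so they are equivalent — no string distinguishes them.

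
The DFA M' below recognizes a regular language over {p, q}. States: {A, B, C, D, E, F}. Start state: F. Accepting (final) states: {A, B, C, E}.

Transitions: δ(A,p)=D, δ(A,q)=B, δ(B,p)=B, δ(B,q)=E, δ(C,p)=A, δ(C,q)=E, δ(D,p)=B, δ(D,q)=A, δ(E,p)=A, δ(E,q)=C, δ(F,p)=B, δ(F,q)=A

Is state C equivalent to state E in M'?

P0 = {A,B,C,E} | {D,F}.
Split {A,B,C,E} by δ(·,p) → {B,C,E} and {A}.
Refine {B,C,E} on symbol p: members go to different blocks, giving {C,E} and {B}.
Stable partition: {C,E} | {D,F} | {A} | {B} — 4 equivalence classes.
C and E lie in the same block of the stable partition, so they are equivalent — no string distinguishes them.

Yes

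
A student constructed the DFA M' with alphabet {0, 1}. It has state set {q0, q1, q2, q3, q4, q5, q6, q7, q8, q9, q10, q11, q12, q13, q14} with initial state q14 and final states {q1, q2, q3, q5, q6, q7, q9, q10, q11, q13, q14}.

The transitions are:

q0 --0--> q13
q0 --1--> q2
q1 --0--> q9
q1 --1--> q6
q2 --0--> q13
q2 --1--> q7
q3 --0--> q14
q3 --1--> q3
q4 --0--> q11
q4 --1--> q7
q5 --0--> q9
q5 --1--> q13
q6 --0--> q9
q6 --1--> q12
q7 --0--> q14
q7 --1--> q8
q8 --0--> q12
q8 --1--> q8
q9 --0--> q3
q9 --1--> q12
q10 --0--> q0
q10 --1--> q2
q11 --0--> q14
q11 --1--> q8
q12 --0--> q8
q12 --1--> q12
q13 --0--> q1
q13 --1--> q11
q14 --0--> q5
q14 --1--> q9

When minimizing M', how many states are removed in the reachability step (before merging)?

No path from q14 leads to q0, q2, q4, q7, q10; the other 10 states are all reachable.

5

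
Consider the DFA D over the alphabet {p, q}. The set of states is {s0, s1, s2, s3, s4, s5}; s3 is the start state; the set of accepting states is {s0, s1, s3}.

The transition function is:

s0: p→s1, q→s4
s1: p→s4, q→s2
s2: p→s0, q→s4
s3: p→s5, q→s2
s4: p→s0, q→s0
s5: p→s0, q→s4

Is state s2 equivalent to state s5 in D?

All states are reachable from the start state.
Start with accepting vs non-accepting: {s0,s1,s3} | {s2,s4,s5}.
On input p, block {s0,s1,s3} splits into {s1,s3} and {s0}.
Refine {s2,s4,s5} on symbol q: members go to different blocks, giving {s2,s5} and {s4}.
Refine {s1,s3} on symbol p: members go to different blocks, giving {s1} and {s3}.
The partition is now stable with 5 blocks: {s1} | {s2,s5} | {s0} | {s4} | {s3}.
s2 and s5 lie in the same block of the stable partition, so they are equivalent — no string distinguishes them.

Yes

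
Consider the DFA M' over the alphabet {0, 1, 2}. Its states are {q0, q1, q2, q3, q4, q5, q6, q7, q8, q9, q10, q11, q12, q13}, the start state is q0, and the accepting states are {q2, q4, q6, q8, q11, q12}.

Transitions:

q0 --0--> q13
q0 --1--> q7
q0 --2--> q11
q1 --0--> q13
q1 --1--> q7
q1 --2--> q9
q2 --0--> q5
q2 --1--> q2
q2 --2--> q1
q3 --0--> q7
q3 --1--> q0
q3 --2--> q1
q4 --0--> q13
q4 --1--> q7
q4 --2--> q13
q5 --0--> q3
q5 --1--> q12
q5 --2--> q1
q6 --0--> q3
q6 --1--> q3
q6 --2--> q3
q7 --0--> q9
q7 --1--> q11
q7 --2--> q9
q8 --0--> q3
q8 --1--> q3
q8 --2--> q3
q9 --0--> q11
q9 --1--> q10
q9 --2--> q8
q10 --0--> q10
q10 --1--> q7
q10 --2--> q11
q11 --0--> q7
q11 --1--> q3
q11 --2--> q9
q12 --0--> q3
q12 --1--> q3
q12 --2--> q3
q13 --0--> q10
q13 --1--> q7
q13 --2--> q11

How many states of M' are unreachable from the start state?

BFS from q0 reaches {q0, q1, q3, q7, q8, q9, q10, q11, q13}; the 5 state(s) q2, q4, q5, q6, q12 are never visited.

5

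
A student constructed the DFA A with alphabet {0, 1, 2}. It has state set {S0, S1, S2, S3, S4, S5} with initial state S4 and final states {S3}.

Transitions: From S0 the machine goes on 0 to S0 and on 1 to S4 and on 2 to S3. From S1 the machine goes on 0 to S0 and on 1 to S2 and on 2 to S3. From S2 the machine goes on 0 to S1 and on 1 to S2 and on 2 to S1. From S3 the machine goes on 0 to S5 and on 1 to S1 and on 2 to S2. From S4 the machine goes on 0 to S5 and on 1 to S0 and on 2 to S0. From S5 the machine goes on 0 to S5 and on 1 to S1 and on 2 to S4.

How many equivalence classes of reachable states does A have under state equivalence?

Start with accepting vs non-accepting: {S3} | {S0,S1,S2,S4,S5}.
Split {S0,S1,S2,S4,S5} by δ(·,2) → {S2,S4,S5} and {S0,S1}.
Refine {S2,S4,S5} on symbol 0: members go to different blocks, giving {S4,S5} and {S2}.
On input 2, block {S4,S5} splits into {S4} and {S5}.
Split {S0,S1} by δ(·,1) → {S0} and {S1}.
No further refinement is possible. Final partition (6 blocks): {S3} | {S4} | {S0} | {S2} | {S5} | {S1}.

6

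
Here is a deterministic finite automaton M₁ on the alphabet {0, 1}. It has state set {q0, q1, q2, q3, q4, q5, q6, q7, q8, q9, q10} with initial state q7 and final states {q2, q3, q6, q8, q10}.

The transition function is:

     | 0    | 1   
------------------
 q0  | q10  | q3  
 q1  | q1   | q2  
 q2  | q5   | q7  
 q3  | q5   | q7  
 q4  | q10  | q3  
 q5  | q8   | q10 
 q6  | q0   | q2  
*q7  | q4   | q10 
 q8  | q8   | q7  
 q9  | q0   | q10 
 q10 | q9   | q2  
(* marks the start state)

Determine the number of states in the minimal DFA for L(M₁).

Reachable states from the start: {q0,q2,q3,q4,q5,q7,q8,q9,q10}. Unreachable: {q1,q6} — drop them.
Start with accepting vs non-accepting: {q2,q3,q8,q10} | {q0,q4,q5,q7,q9}.
On input 0, block {q2,q3,q8,q10} splits into {q2,q3,q10} and {q8}.
Refine {q2,q3,q10} on symbol 1: members go to different blocks, giving {q2,q3} and {q10}.
On input 0, block {q0,q4,q5,q7,q9} splits into {q0,q4} and {q7,q9} and {q5}.
Stable partition: {q2,q3} | {q0,q4} | {q8} | {q10} | {q7,q9} | {q5} — 6 equivalence classes.

6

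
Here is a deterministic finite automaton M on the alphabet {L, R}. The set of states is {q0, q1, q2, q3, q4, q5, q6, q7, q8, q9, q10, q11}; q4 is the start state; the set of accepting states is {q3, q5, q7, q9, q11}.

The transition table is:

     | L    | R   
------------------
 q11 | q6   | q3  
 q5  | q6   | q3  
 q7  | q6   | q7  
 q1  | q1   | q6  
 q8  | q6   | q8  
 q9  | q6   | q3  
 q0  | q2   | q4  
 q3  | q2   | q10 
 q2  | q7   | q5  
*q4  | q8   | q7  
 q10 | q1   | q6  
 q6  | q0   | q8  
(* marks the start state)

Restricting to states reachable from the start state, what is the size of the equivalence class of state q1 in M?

2

States {q9,q11} cannot be reached from the start state, so discard them.
Initial partition by acceptance: {q3,q5,q7} | {q0,q1,q2,q4,q6,q8,q10}.
Refine {q3,q5,q7} on symbol R: members go to different blocks, giving {q5,q7} and {q3}.
Refine {q5,q7} on symbol R: members go to different blocks, giving {q5} and {q7}.
On input L, block {q0,q1,q2,q4,q6,q8,q10} splits into {q0,q1,q4,q6,q8,q10} and {q2}.
Split {q0,q1,q4,q6,q8,q10} by δ(·,L) → {q1,q4,q6,q8,q10} and {q0}.
Split {q1,q4,q6,q8,q10} by δ(·,L) → {q1,q4,q8,q10} and {q6}.
Split {q1,q4,q8,q10} by δ(·,L) → {q1,q4,q10} and {q8}.
On input L, block {q1,q4,q10} splits into {q1,q10} and {q4}.
No further refinement is possible. Final partition (9 blocks): {q5} | {q1,q10} | {q3} | {q7} | {q2} | {q0} | {q6} | {q8} | {q4}.
The equivalence class containing q1 is {q1,q10}, of size 2.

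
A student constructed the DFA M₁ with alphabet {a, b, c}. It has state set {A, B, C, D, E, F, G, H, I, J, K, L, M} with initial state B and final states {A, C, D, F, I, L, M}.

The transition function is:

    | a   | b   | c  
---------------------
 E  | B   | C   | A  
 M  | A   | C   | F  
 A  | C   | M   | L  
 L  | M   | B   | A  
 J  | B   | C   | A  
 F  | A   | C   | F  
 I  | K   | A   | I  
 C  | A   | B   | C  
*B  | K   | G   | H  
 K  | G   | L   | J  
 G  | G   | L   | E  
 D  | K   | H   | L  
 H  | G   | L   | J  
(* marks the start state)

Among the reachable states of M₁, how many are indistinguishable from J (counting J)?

States {D,I} cannot be reached from the start state, so discard them.
Initial partition by acceptance: {A,C,F,L,M} | {B,E,G,H,J,K}.
Refine {A,C,F,L,M} on symbol b: members go to different blocks, giving {A,F,M} and {C,L}.
Refine {A,F,M} on symbol a: members go to different blocks, giving {F,M} and {A}.
On input b, block {B,E,G,H,J,K} splits into {E,G,H,J,K} and {B}.
Split {E,G,H,J,K} by δ(·,a) → {G,H,K} and {E,J}.
Split {C,L} by δ(·,a) → {C} and {L}.
Stable partition: {F,M} | {G,H,K} | {C} | {A} | {B} | {E,J} | {L} — 7 equivalence classes.
The equivalence class containing J is {E,J}, of size 2.

2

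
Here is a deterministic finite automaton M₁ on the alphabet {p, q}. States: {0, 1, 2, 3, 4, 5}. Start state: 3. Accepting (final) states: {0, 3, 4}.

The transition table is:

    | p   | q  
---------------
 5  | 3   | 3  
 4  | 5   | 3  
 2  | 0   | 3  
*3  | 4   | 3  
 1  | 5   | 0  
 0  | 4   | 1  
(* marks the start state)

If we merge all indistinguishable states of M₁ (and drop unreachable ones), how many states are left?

First remove the unreachable states {0,1,2}; 3 states remain.
Initial partition by acceptance: {3,4} | {5}.
Refine {3,4} on symbol p: members go to different blocks, giving {3} and {4}.
The partition is now stable with 3 blocks: {3} | {5} | {4}.

3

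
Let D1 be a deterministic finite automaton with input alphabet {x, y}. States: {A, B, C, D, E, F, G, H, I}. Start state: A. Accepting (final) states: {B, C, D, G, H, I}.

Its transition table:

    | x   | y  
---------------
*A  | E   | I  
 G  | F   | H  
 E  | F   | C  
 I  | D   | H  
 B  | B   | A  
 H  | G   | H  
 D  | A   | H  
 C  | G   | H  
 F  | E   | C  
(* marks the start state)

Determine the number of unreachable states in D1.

Starting at A and following transitions, the reachable set is {A, C, D, E, F, G, H, I}. That leaves B unreachable — 1 in total.

1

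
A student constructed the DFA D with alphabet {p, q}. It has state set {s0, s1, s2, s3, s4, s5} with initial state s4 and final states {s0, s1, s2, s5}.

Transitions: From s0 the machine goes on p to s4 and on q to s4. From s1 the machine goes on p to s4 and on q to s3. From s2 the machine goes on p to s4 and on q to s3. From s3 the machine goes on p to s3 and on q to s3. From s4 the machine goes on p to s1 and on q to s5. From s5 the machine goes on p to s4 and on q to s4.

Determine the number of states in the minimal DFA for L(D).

4

Reachable states from the start: {s1,s3,s4,s5}. Unreachable: {s0,s2} — drop them.
P0 = {s1,s5} | {s3,s4}.
On input p, block {s3,s4} splits into {s3} and {s4}.
Refine {s1,s5} on symbol q: members go to different blocks, giving {s1} and {s5}.
Stable partition: {s1} | {s3} | {s4} | {s5} — 4 equivalence classes.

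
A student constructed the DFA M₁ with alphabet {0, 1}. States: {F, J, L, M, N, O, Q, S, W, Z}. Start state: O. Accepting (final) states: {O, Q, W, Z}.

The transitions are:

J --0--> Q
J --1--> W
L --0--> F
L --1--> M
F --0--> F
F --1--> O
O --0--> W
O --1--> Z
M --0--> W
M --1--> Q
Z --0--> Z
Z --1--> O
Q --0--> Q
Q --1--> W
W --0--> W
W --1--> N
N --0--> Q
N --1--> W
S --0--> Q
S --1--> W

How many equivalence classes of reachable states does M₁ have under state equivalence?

First remove the unreachable states {F,J,L,M,S}; 5 states remain.
Start with accepting vs non-accepting: {O,Q,W,Z} | {N}.
Split {O,Q,W,Z} by δ(·,1) → {O,Q,Z} and {W}.
Refine {O,Q,Z} on symbol 0: members go to different blocks, giving {Q,Z} and {O}.
On input 1, block {Q,Z} splits into {Q} and {Z}.
The partition is now stable with 5 blocks: {Q} | {N} | {W} | {O} | {Z}.

5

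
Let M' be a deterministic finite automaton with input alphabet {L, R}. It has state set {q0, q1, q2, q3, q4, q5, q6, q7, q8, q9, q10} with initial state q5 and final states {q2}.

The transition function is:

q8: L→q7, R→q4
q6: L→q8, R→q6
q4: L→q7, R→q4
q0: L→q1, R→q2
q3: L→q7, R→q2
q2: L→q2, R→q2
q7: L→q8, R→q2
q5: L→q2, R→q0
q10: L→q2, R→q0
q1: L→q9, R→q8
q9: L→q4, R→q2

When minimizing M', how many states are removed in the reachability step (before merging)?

No path from q5 leads to q3, q6, q10; the other 8 states are all reachable.

3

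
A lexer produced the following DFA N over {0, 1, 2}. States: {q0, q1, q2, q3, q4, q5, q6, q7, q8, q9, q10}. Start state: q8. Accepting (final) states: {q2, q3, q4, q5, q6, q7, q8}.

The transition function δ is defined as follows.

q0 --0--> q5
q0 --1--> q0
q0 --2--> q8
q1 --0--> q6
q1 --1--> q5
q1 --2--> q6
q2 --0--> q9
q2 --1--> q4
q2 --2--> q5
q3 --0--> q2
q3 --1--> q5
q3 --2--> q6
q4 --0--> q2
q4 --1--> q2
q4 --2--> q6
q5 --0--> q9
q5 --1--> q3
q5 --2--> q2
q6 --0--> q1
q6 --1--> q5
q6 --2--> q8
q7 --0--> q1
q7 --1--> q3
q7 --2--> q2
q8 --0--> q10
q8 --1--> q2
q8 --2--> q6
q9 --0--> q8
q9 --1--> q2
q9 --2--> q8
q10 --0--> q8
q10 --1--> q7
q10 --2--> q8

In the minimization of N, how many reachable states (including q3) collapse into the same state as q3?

2

States {q0} cannot be reached from the start state, so discard them.
P0 = {q2,q3,q4,q5,q6,q7,q8} | {q1,q9,q10}.
On input 0, block {q2,q3,q4,q5,q6,q7,q8} splits into {q2,q5,q6,q7,q8} and {q3,q4}.
On input 1, block {q2,q5,q6,q7,q8} splits into {q2,q5,q7} and {q6,q8}.
Stable partition: {q2,q5,q7} | {q1,q9,q10} | {q3,q4} | {q6,q8} — 4 equivalence classes.
The equivalence class containing q3 is {q3,q4}, of size 2.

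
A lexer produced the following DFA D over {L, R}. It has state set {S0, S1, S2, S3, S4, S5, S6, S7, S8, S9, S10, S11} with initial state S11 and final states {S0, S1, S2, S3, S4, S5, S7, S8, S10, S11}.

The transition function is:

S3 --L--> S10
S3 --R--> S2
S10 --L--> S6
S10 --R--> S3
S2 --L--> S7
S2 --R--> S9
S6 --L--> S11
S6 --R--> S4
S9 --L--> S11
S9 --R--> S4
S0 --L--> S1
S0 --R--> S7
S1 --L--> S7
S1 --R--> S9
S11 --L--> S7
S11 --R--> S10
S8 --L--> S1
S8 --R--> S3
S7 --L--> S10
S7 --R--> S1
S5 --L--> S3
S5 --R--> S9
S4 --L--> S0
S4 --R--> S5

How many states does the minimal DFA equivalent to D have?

Reachable states from the start: {S0,S1,S2,S3,S4,S5,S6,S7,S9,S10,S11}. Unreachable: {S8} — drop them.
P0 = {S0,S1,S2,S3,S4,S5,S7,S10,S11} | {S6,S9}.
Refine {S0,S1,S2,S3,S4,S5,S7,S10,S11} on symbol L: members go to different blocks, giving {S0,S1,S2,S3,S4,S5,S7,S11} and {S10}.
Refine {S0,S1,S2,S3,S4,S5,S7,S11} on symbol L: members go to different blocks, giving {S0,S1,S2,S4,S5,S11} and {S3,S7}.
On input L, block {S0,S1,S2,S4,S5,S11} splits into {S1,S2,S5,S11} and {S0,S4}.
Split {S1,S2,S5,S11} by δ(·,R) → {S1,S2,S5} and {S11}.
Split {S0,S4} by δ(·,L) → {S0} and {S4}.
Stable partition: {S1,S2,S5} | {S6,S9} | {S10} | {S3,S7} | {S0} | {S11} | {S4} — 7 equivalence classes.

7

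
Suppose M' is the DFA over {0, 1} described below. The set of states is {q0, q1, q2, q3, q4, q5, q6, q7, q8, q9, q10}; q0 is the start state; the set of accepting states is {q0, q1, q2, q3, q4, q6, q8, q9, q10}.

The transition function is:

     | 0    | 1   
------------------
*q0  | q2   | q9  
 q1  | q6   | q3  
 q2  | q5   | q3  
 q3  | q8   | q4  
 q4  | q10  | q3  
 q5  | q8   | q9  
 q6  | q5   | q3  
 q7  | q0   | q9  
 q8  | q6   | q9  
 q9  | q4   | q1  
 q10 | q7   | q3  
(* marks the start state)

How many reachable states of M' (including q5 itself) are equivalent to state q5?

2

All states are reachable from the start state.
Initial partition by acceptance: {q0,q1,q2,q3,q4,q6,q8,q9,q10} | {q5,q7}.
On input 0, block {q0,q1,q2,q3,q4,q6,q8,q9,q10} splits into {q0,q1,q3,q4,q8,q9} and {q2,q6,q10}.
Refine {q0,q1,q3,q4,q8,q9} on symbol 0: members go to different blocks, giving {q0,q1,q4,q8} and {q3,q9}.
Stable partition: {q0,q1,q4,q8} | {q5,q7} | {q2,q6,q10} | {q3,q9} — 4 equivalence classes.
State q5 belongs to the block {q5,q7}, which has 2 states.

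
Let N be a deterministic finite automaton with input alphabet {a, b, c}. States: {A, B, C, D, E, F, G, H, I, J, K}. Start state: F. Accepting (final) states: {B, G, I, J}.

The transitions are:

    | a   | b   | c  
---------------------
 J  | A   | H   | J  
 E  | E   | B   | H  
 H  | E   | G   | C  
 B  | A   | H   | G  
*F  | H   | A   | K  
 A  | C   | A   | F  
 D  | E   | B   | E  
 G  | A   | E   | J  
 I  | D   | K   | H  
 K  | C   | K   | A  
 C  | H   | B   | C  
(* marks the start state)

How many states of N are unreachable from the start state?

2

Starting at F and following transitions, the reachable set is {A, B, C, E, F, G, H, J, K}. That leaves D, I unreachable — 2 in total.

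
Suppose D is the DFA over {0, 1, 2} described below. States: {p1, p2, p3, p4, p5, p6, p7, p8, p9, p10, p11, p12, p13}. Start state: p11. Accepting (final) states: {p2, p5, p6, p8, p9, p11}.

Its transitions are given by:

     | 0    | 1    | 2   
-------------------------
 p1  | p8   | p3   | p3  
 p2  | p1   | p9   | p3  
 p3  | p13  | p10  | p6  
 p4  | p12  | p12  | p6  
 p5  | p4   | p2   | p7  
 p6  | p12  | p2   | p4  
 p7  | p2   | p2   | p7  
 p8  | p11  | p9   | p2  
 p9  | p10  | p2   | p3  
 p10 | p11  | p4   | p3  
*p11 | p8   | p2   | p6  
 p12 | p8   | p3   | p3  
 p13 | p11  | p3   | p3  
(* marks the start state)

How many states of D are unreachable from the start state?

2

No path from p11 leads to p5, p7; the other 11 states are all reachable.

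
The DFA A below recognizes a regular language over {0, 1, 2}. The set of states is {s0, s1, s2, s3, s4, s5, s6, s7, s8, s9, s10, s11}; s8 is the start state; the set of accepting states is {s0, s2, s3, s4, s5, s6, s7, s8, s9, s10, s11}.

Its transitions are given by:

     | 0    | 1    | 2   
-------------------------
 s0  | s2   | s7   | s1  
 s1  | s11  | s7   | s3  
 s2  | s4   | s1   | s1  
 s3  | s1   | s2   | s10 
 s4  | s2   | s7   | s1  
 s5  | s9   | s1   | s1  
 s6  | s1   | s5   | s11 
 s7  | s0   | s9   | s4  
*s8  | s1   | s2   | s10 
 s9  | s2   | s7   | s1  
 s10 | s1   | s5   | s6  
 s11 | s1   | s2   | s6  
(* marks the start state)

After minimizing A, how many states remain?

5

Start with accepting vs non-accepting: {s0,s2,s3,s4,s5,s6,s7,s8,s9,s10,s11} | {s1}.
On input 0, block {s0,s2,s3,s4,s5,s6,s7,s8,s9,s10,s11} splits into {s0,s2,s4,s5,s7,s9} and {s3,s6,s8,s10,s11}.
Split {s0,s2,s4,s5,s7,s9} by δ(·,1) → {s0,s4,s7,s9} and {s2,s5}.
Split {s0,s4,s7,s9} by δ(·,0) → {s0,s4,s9} and {s7}.
No further refinement is possible. Final partition (5 blocks): {s0,s4,s9} | {s1} | {s3,s6,s8,s10,s11} | {s2,s5} | {s7}.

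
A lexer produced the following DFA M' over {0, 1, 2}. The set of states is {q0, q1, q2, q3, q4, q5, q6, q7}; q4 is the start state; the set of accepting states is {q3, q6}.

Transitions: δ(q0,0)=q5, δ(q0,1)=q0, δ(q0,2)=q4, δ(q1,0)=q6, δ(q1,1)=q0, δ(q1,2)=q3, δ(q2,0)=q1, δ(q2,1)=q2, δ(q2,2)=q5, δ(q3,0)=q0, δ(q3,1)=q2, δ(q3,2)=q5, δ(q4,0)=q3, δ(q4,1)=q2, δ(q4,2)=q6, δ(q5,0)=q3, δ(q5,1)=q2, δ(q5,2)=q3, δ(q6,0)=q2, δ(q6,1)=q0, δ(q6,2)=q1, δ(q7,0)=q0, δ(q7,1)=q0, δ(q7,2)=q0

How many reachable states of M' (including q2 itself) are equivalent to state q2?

First remove the unreachable states {q7}; 7 states remain.
Initial partition by acceptance: {q3,q6} | {q0,q1,q2,q4,q5}.
Split {q0,q1,q2,q4,q5} by δ(·,0) → {q1,q4,q5} and {q0,q2}.
The partition is now stable with 3 blocks: {q3,q6} | {q1,q4,q5} | {q0,q2}.
State q2 belongs to the block {q0,q2}, which has 2 states.

2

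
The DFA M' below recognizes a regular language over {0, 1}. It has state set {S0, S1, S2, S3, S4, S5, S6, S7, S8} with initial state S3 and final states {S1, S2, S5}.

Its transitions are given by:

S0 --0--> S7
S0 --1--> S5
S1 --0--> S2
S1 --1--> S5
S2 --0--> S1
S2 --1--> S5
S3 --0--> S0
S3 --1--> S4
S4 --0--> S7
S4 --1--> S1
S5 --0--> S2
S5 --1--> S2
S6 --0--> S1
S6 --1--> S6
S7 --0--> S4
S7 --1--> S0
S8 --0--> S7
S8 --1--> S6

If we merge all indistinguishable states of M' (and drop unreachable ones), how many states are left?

States {S6,S8} cannot be reached from the start state, so discard them.
P0 = {S1,S2,S5} | {S0,S3,S4,S7}.
Refine {S0,S3,S4,S7} on symbol 1: members go to different blocks, giving {S0,S4} and {S3,S7}.
Stable partition: {S1,S2,S5} | {S0,S4} | {S3,S7} — 3 equivalence classes.

3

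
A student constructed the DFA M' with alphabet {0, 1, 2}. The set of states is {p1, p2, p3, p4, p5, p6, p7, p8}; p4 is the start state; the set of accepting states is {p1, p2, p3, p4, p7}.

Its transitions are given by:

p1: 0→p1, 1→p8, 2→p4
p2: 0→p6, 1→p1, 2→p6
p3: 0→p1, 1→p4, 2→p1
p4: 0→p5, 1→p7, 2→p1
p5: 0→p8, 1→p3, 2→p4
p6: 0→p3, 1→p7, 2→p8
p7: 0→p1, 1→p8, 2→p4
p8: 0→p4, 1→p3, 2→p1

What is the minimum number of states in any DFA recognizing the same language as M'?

5

First remove the unreachable states {p2,p6}; 6 states remain.
P0 = {p1,p3,p4,p7} | {p5,p8}.
Refine {p1,p3,p4,p7} on symbol 0: members go to different blocks, giving {p1,p3,p7} and {p4}.
Split {p1,p3,p7} by δ(·,1) → {p1,p7} and {p3}.
Refine {p5,p8} on symbol 0: members go to different blocks, giving {p5} and {p8}.
The partition is now stable with 5 blocks: {p1,p7} | {p5} | {p4} | {p3} | {p8}.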